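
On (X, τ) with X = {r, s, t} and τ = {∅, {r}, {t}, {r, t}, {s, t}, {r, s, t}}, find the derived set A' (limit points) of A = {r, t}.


A' = {s}

For each x ∈ X, list the open sets U ∈ τ with x ∈ U, then check whether U ∩ (A ∖ {x}) ≠ ∅ for every such U.
  x = r: open {r} ∋ x has {r} ∩ (A ∖ {r}) = ∅, so x is NOT a limit point.
  x = s: opens ∋ x are {s, t}, {r, s, t}; each meets A ∖ {s}, so x IS a limit point.
  x = t: open {t} ∋ x has {t} ∩ (A ∖ {t}) = ∅, so x is NOT a limit point.
Collecting: A' = {s}.


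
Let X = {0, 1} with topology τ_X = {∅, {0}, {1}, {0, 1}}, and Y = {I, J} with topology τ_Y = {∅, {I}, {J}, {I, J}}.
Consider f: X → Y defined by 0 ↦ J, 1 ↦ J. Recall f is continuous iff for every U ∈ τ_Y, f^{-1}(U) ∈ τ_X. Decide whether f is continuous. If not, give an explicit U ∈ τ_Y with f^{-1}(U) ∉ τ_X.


f IS continuous.

Compute f^{-1}(U) for each U ∈ τ_Y:
  U = ∅: f^{-1}(U) = ∅ ∈ τ_X ✓.
  U = {I}: f^{-1}(U) = ∅ ∈ τ_X ✓.
  U = {J}: f^{-1}(U) = {0, 1} ∈ τ_X ✓.
  U = {I, J}: f^{-1}(U) = {0, 1} ∈ τ_X ✓.
Every preimage lies in τ_X, so f IS continuous.


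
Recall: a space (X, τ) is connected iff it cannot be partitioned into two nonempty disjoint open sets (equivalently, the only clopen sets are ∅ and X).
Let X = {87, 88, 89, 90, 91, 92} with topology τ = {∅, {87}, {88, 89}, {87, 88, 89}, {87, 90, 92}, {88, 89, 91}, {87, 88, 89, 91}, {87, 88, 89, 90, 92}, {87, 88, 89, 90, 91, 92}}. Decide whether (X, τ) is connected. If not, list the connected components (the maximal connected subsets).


(X, τ) is disconnected; components = [{87, 90, 92}, {88, 89, 91}].

Find clopen sets (U ∈ τ with X ∖ U ∈ τ):
  U = ∅, X ∖ U = {87, 88, 89, 90, 91, 92} — both open, so U is clopen.
  U = {87, 90, 92}, X ∖ U = {88, 89, 91} — both open, so U is clopen.
  U = {88, 89, 91}, X ∖ U = {87, 90, 92} — both open, so U is clopen.
  U = {87, 88, 89, 90, 91, 92}, X ∖ U = ∅ — both open, so U is clopen.
Nontrivial clopen(s) exist: e.g. {87, 90, 92}. So (X, τ) is disconnected.
Compute connected components by grouping points that agree on all clopens:
  component: {87, 90, 92}
  component: {88, 89, 91}


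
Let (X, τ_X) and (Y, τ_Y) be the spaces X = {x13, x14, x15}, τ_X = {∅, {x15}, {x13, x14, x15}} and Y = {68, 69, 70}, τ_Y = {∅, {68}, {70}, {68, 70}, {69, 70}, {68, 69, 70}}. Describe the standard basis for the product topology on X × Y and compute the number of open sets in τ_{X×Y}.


Basis B = {∅ × ∅, {x15} × {68}, {x15} × {70}, {x15} × {68, 70}, {x15} × {69, 70}, {x13, x14, x15} × {68}, {x13, x14, x15} × {70}, {x15} × {68, 69, 70}, {x13, x14, x15} × {68, 70}, {x13, x14, x15} × {69, 70}, {x13, x14, x15} × {68, 69, 70}}; |τ_{X×Y}| = 18.

Enumerate products U × V with U ∈ τ_X, V ∈ τ_Y (deduplicated):
  ∅ × ∅ = {} (∅)
  {x15} × {68} = {(x15,68)}
  {x15} × {70} = {(x15,70)}
  {x15} × {68, 70} = {(x15,68), (x15,70)}
  {x15} × {69, 70} = {(x15,69), (x15,70)}
  {x13, x14, x15} × {68} = {(x13,68), (x14,68), (x15,68)}
  {x13, x14, x15} × {70} = {(x13,70), (x14,70), (x15,70)}
  {x15} × {68, 69, 70} = {(x15,68), (x15,69), (x15,70)}
  {x13, x14, x15} × {68, 70} = {(x13,68), (x13,70), (x14,68), (x14,70), (x15,68), (x15,70)}
  {x13, x14, x15} × {69, 70} = {(x13,69), (x13,70), (x14,69), (x14,70), (x15,69), (x15,70)}
  {x13, x14, x15} × {68, 69, 70} = {(x13,68), (x13,69), (x13,70), (x14,68), (x14,69), (x14,70), (x15,68), (x15,69), (x15,70)}
These 11 distinct sets form the basis B.
Close under arbitrary unions to get τ_{X×Y}; counting gives |τ_{X×Y}| = 18.


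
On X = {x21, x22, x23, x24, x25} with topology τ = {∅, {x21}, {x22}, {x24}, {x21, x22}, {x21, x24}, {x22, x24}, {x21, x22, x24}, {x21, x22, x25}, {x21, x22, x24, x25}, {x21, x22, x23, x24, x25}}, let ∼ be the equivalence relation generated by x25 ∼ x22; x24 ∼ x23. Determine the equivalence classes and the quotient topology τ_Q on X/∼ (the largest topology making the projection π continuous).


X/∼ = {[x21], [x22=x25], [x23=x24]}; |τ_Q| = 4.

Equivalence classes: [x21], [x22=x25], [x23=x24].
Quotient map π: X → X/∼ sends x21 ↦ [x21], x22 ↦ [x22=x25], x23 ↦ [x23=x24], x24 ↦ [x23=x24], x25 ↦ [x22=x25].
For each subset V ⊆ X/∼, compute π^{-1}(V) ⊆ X and check whether π^{-1}(V) ∈ τ. V is open in τ_Q iff π^{-1}(V) ∈ τ.
  V = {}: π^{-1}(V) = ∅ ∈ τ ✓.
  V = {[x21]}: π^{-1}(V) = {x21} ∈ τ ✓.
  V = {[x22=x25]}: π^{-1}(V) = {x22, x25} ∉ τ ✗.
  V = {[x21], [x22=x25]}: π^{-1}(V) = {x21, x22, x25} ∈ τ ✓.
  V = {[x23=x24]}: π^{-1}(V) = {x23, x24} ∉ τ ✗.
  V = {[x21], [x23=x24]}: π^{-1}(V) = {x21, x23, x24} ∉ τ ✗.
  V = {[x22=x25], [x23=x24]}: π^{-1}(V) = {x22, x23, x24, x25} ∉ τ ✗.
  V = {[x21], [x22=x25], [x23=x24]}: π^{-1}(V) = {x21, x22, x23, x24, x25} ∈ τ ✓.
Open sets in the quotient: τ_Q = {{}, {[x21]}, {[x21], [x22=x25]}, {[x21], [x22=x25], [x23=x24]}} (4 elements).


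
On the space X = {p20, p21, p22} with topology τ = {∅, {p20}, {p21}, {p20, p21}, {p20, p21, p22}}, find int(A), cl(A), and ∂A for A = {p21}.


int(A) = {p21}, cl(A) = {p21, p22}, ∂A = {p22}.

Closed sets in (X, τ) are complements of opens:
  closed(X, τ) = {∅, {p22}, {p20, p22}, {p21, p22}, {p20, p21, p22}}.
int(A) = ⋃ {U ∈ τ : U ⊆ A}. Opens contained in A: ∅, {p21}.
Taking the union of these: int(A) = {p21}.
cl(A) = ⋂ {C closed : A ⊆ C}. Closed sets containing A: {p21, p22}, {p20, p21, p22}.
Intersecting these: cl(A) = {p21, p22}.
∂A = cl(A) ∖ int(A) = {p21, p22} ∖ {p21} = {p22}.


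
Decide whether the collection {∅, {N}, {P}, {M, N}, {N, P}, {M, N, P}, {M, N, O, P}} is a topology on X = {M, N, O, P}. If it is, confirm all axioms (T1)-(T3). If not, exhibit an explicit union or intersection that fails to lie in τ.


τ IS a topology on X.

Axiom (T1): ∅ ∈ τ? Yes; X ∈ τ? Yes.
Axiom (T2/T3): check pairwise unions and intersections of members of τ.
All pairwise intersections and unions checked — each lies in τ. Therefore τ satisfies (T1), (T2), (T3): it IS a topology on X.


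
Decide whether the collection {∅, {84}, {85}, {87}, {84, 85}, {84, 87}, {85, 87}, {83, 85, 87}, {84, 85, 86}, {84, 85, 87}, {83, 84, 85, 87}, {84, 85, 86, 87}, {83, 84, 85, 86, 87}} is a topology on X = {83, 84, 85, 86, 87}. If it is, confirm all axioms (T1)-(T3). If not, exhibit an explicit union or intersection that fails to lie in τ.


τ IS a topology on X.

Axiom (T1): ∅ ∈ τ? Yes; X ∈ τ? Yes.
Axiom (T2/T3): check pairwise unions and intersections of members of τ.
All pairwise intersections and unions checked — each lies in τ. Therefore τ satisfies (T1), (T2), (T3): it IS a topology on X.


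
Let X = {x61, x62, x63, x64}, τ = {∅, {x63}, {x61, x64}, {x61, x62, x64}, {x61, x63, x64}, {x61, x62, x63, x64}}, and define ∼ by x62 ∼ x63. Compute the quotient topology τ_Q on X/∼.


X/∼ = {[x61], [x62=x63], [x64]}; |τ_Q| = 3.

Equivalence classes: [x61], [x62=x63], [x64].
Quotient map π: X → X/∼ sends x61 ↦ [x61], x62 ↦ [x62=x63], x63 ↦ [x62=x63], x64 ↦ [x64].
For each subset V ⊆ X/∼, compute π^{-1}(V) ⊆ X and check whether π^{-1}(V) ∈ τ. V is open in τ_Q iff π^{-1}(V) ∈ τ.
  V = {}: π^{-1}(V) = ∅ ∈ τ ✓.
  V = {[x61]}: π^{-1}(V) = {x61} ∉ τ ✗.
  V = {[x62=x63]}: π^{-1}(V) = {x62, x63} ∉ τ ✗.
  V = {[x61], [x62=x63]}: π^{-1}(V) = {x61, x62, x63} ∉ τ ✗.
  V = {[x64]}: π^{-1}(V) = {x64} ∉ τ ✗.
  V = {[x61], [x64]}: π^{-1}(V) = {x61, x64} ∈ τ ✓.
  V = {[x62=x63], [x64]}: π^{-1}(V) = {x62, x63, x64} ∉ τ ✗.
  V = {[x61], [x62=x63], [x64]}: π^{-1}(V) = {x61, x62, x63, x64} ∈ τ ✓.
Open sets in the quotient: τ_Q = {{}, {[x61], [x64]}, {[x61], [x62=x63], [x64]}} (3 elements).


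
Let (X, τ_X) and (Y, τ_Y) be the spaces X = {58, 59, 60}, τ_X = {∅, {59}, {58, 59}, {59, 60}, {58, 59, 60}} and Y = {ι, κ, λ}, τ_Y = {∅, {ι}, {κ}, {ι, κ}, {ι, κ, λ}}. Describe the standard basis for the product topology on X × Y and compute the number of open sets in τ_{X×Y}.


Basis B = {∅ × ∅, {59} × {ι}, {59} × {κ}, {58, 59} × {ι}, {58, 59} × {κ}, {59} × {ι, κ}, {59, 60} × {ι}, {59, 60} × {κ}, {58, 59, 60} × {ι}, {58, 59, 60} × {κ}, {59} × {ι, κ, λ}, {58, 59} × {ι, κ}, {59, 60} × {ι, κ}, {58, 59} × {ι, κ, λ}, {58, 59, 60} × {ι, κ}, {59, 60} × {ι, κ, λ}, {58, 59, 60} × {ι, κ, λ}}; |τ_{X×Y}| = 50.

Enumerate products U × V with U ∈ τ_X, V ∈ τ_Y (deduplicated):
  ∅ × ∅ = {} (∅)
  {59} × {ι} = {(59,ι)}
  {59} × {κ} = {(59,κ)}
  {58, 59} × {ι} = {(58,ι), (59,ι)}
  {58, 59} × {κ} = {(58,κ), (59,κ)}
  {59} × {ι, κ} = {(59,ι), (59,κ)}
  {59, 60} × {ι} = {(59,ι), (60,ι)}
  {59, 60} × {κ} = {(59,κ), (60,κ)}
  {58, 59, 60} × {ι} = {(58,ι), (59,ι), (60,ι)}
  {58, 59, 60} × {κ} = {(58,κ), (59,κ), (60,κ)}
  {59} × {ι, κ, λ} = {(59,ι), (59,κ), (59,λ)}
  {58, 59} × {ι, κ} = {(58,ι), (58,κ), (59,ι), (59,κ)}
  {59, 60} × {ι, κ} = {(59,ι), (59,κ), (60,ι), (60,κ)}
  {58, 59} × {ι, κ, λ} = {(58,ι), (58,κ), (58,λ), (59,ι), (59,κ), (59,λ)}
  {58, 59, 60} × {ι, κ} = {(58,ι), (58,κ), (59,ι), (59,κ), (60,ι), (60,κ)}
  {59, 60} × {ι, κ, λ} = {(59,ι), (59,κ), (59,λ), (60,ι), (60,κ), (60,λ)}
  {58, 59, 60} × {ι, κ, λ} = {(58,ι), (58,κ), (58,λ), (59,ι), (59,κ), (59,λ), (60,ι), (60,κ), (60,λ)}
These 17 distinct sets form the basis B.
Close under arbitrary unions to get τ_{X×Y}; counting gives |τ_{X×Y}| = 50.


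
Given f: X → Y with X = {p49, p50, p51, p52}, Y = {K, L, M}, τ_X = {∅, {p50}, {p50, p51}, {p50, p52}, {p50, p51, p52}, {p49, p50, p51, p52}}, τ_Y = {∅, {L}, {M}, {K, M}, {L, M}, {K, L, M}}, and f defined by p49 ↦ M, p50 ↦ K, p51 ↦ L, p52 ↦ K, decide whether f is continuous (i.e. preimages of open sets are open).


f is NOT continuous.

Compute f^{-1}(U) for each U ∈ τ_Y:
  U = ∅: f^{-1}(U) = ∅ ∈ τ_X ✓.
  U = {L}: f^{-1}(U) = {p51} ∉ τ_X ✗.
  U = {M}: f^{-1}(U) = {p49} ∉ τ_X ✗.
  U = {K, M}: f^{-1}(U) = {p49, p50, p52} ∉ τ_X ✗.
  U = {L, M}: f^{-1}(U) = {p49, p51} ∉ τ_X ✗.
  U = {K, L, M}: f^{-1}(U) = {p49, p50, p51, p52} ∈ τ_X ✓.
Found U = {L} with f^{-1}(U) = {p51} not in τ_X. Therefore f is NOT continuous.


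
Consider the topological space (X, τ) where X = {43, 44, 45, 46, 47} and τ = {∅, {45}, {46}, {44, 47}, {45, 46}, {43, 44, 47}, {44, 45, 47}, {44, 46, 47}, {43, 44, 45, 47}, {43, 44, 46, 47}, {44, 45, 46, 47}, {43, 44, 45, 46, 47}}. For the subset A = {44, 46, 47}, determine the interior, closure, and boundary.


int(A) = {44, 46, 47}, cl(A) = {43, 44, 46, 47}, ∂A = {43}.

Closed sets in (X, τ) are complements of opens:
  closed(X, τ) = {∅, {43}, {45}, {46}, {43, 45}, {43, 46}, {45, 46}, {43, 44, 47}, {43, 45, 46}, {43, 44, 45, 47}, {43, 44, 46, 47}, {43, 44, 45, 46, 47}}.
int(A) = ⋃ {U ∈ τ : U ⊆ A}. Opens contained in A: ∅, {46}, {44, 47}, {44, 46, 47}.
Taking the union of these: int(A) = {44, 46, 47}.
cl(A) = ⋂ {C closed : A ⊆ C}. Closed sets containing A: {43, 44, 46, 47}, {43, 44, 45, 46, 47}.
Intersecting these: cl(A) = {43, 44, 46, 47}.
∂A = cl(A) ∖ int(A) = {43, 44, 46, 47} ∖ {44, 46, 47} = {43}.


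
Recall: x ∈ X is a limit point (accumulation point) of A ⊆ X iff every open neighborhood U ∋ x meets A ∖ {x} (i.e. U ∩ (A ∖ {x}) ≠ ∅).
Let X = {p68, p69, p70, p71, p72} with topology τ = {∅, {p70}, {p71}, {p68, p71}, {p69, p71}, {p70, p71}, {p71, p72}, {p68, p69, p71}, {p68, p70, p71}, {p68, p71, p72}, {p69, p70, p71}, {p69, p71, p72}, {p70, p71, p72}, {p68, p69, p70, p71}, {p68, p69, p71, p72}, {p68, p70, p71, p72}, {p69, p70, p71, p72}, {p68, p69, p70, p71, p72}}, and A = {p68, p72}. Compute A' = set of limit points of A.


A' = ∅

For each x ∈ X, list the open sets U ∈ τ with x ∈ U, then check whether U ∩ (A ∖ {x}) ≠ ∅ for every such U.
  x = p68: open {p68, p71} ∋ x has {p68, p71} ∩ (A ∖ {p68}) = ∅, so x is NOT a limit point.
  x = p69: open {p69, p71} ∋ x has {p69, p71} ∩ (A ∖ {p69}) = ∅, so x is NOT a limit point.
  x = p70: open {p70} ∋ x has {p70} ∩ (A ∖ {p70}) = ∅, so x is NOT a limit point.
  x = p71: open {p71} ∋ x has {p71} ∩ (A ∖ {p71}) = ∅, so x is NOT a limit point.
  x = p72: open {p71, p72} ∋ x has {p71, p72} ∩ (A ∖ {p72}) = ∅, so x is NOT a limit point.
Collecting: A' = ∅.


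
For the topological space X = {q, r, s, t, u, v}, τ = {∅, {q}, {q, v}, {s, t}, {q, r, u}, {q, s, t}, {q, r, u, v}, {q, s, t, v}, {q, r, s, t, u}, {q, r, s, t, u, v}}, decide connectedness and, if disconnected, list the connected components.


(X, τ) is disconnected; components = [{s, t}, {q, r, u, v}].

Find clopen sets (U ∈ τ with X ∖ U ∈ τ):
  U = ∅, X ∖ U = {q, r, s, t, u, v} — both open, so U is clopen.
  U = {s, t}, X ∖ U = {q, r, u, v} — both open, so U is clopen.
  U = {q, r, u, v}, X ∖ U = {s, t} — both open, so U is clopen.
  U = {q, r, s, t, u, v}, X ∖ U = ∅ — both open, so U is clopen.
Nontrivial clopen(s) exist: e.g. {q, r, u, v}. So (X, τ) is disconnected.
Compute connected components by grouping points that agree on all clopens:
  component: {s, t}
  component: {q, r, u, v}


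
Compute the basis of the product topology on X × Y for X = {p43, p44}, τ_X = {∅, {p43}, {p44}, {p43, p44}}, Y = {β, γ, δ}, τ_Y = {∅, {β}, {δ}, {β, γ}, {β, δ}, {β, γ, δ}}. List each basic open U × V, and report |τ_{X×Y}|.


Basis B = {∅ × ∅, {p43} × {β}, {p43} × {δ}, {p44} × {β}, {p44} × {δ}, {p43} × {β, γ}, {p43} × {β, δ}, {p43, p44} × {β}, {p43, p44} × {δ}, {p44} × {β, γ}, {p44} × {β, δ}, {p43} × {β, γ, δ}, {p44} × {β, γ, δ}, {p43, p44} × {β, γ}, {p43, p44} × {β, δ}, {p43, p44} × {β, γ, δ}}; |τ_{X×Y}| = 36.

Enumerate products U × V with U ∈ τ_X, V ∈ τ_Y (deduplicated):
  ∅ × ∅ = {} (∅)
  {p43} × {β} = {(p43,β)}
  {p43} × {δ} = {(p43,δ)}
  {p44} × {β} = {(p44,β)}
  {p44} × {δ} = {(p44,δ)}
  {p43} × {β, γ} = {(p43,β), (p43,γ)}
  {p43} × {β, δ} = {(p43,β), (p43,δ)}
  {p43, p44} × {β} = {(p43,β), (p44,β)}
  {p43, p44} × {δ} = {(p43,δ), (p44,δ)}
  {p44} × {β, γ} = {(p44,β), (p44,γ)}
  {p44} × {β, δ} = {(p44,β), (p44,δ)}
  {p43} × {β, γ, δ} = {(p43,β), (p43,γ), (p43,δ)}
  {p44} × {β, γ, δ} = {(p44,β), (p44,γ), (p44,δ)}
  {p43, p44} × {β, γ} = {(p43,β), (p43,γ), (p44,β), (p44,γ)}
  {p43, p44} × {β, δ} = {(p43,β), (p43,δ), (p44,β), (p44,δ)}
  {p43, p44} × {β, γ, δ} = {(p43,β), (p43,γ), (p43,δ), (p44,β), (p44,γ), (p44,δ)}
These 16 distinct sets form the basis B.
Close under arbitrary unions to get τ_{X×Y}; counting gives |τ_{X×Y}| = 36.


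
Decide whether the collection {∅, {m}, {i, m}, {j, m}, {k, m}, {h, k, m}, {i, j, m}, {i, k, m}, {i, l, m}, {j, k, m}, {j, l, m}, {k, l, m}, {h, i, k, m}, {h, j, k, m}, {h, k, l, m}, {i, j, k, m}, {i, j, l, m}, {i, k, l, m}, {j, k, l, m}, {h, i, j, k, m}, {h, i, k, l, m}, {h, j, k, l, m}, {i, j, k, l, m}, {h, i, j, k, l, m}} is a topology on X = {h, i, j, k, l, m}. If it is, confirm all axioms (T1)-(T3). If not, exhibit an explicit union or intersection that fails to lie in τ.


τ is NOT a topology on X.

Axiom (T1): ∅ ∈ τ? Yes; X ∈ τ? Yes.
Axiom (T2/T3): check pairwise unions and intersections of members of τ.
Counterexample for (T3): {i, l, m} ∩ {j, l, m} = {l, m} ∉ τ. Therefore τ is NOT a topology.


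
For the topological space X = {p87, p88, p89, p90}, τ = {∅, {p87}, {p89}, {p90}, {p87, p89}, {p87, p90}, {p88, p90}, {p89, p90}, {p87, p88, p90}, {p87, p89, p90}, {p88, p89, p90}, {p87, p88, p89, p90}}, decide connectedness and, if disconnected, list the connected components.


(X, τ) is disconnected; components = [{p87}, {p89}, {p88, p90}].

Find clopen sets (U ∈ τ with X ∖ U ∈ τ):
  U = ∅, X ∖ U = {p87, p88, p89, p90} — both open, so U is clopen.
  U = {p87}, X ∖ U = {p88, p89, p90} — both open, so U is clopen.
  U = {p89}, X ∖ U = {p87, p88, p90} — both open, so U is clopen.
  U = {p87, p89}, X ∖ U = {p88, p90} — both open, so U is clopen.
  U = {p88, p90}, X ∖ U = {p87, p89} — both open, so U is clopen.
  U = {p87, p88, p90}, X ∖ U = {p89} — both open, so U is clopen.
  U = {p88, p89, p90}, X ∖ U = {p87} — both open, so U is clopen.
  U = {p87, p88, p89, p90}, X ∖ U = ∅ — both open, so U is clopen.
Nontrivial clopen(s) exist: e.g. {p88, p89, p90}. So (X, τ) is disconnected.
Compute connected components by grouping points that agree on all clopens:
  component: {p87}
  component: {p89}
  component: {p88, p90}


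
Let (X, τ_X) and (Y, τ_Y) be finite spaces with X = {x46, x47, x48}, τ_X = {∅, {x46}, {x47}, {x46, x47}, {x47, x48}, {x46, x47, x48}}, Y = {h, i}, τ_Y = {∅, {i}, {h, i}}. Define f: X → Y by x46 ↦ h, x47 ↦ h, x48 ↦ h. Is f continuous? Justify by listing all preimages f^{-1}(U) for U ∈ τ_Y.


f IS continuous.

Compute f^{-1}(U) for each U ∈ τ_Y:
  U = ∅: f^{-1}(U) = ∅ ∈ τ_X ✓.
  U = {i}: f^{-1}(U) = ∅ ∈ τ_X ✓.
  U = {h, i}: f^{-1}(U) = {x46, x47, x48} ∈ τ_X ✓.
Every preimage lies in τ_X, so f IS continuous.


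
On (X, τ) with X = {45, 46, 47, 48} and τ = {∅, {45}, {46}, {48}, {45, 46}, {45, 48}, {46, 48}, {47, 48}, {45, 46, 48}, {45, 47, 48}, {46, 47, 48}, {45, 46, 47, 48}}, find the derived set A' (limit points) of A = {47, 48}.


A' = {47}

For each x ∈ X, list the open sets U ∈ τ with x ∈ U, then check whether U ∩ (A ∖ {x}) ≠ ∅ for every such U.
  x = 45: open {45} ∋ x has {45} ∩ (A ∖ {45}) = ∅, so x is NOT a limit point.
  x = 46: open {46} ∋ x has {46} ∩ (A ∖ {46}) = ∅, so x is NOT a limit point.
  x = 47: opens ∋ x are {47, 48}, {45, 47, 48}, {46, 47, 48}, {45, 46, 47, 48}; each meets A ∖ {47}, so x IS a limit point.
  x = 48: open {48} ∋ x has {48} ∩ (A ∖ {48}) = ∅, so x is NOT a limit point.
Collecting: A' = {47}.


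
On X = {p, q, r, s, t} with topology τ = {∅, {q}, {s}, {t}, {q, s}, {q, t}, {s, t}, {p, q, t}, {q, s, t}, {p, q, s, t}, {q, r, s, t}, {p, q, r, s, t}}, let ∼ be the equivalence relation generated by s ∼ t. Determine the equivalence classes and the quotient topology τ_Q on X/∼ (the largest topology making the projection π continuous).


X/∼ = {[p], [q], [r], [s=t]}; |τ_Q| = 7.

Equivalence classes: [p], [q], [r], [s=t].
Quotient map π: X → X/∼ sends p ↦ [p], q ↦ [q], r ↦ [r], s ↦ [s=t], t ↦ [s=t].
For each subset V ⊆ X/∼, compute π^{-1}(V) ⊆ X and check whether π^{-1}(V) ∈ τ. V is open in τ_Q iff π^{-1}(V) ∈ τ.
  V = {}: π^{-1}(V) = ∅ ∈ τ ✓.
  V = {[p]}: π^{-1}(V) = {p} ∉ τ ✗.
  V = {[q]}: π^{-1}(V) = {q} ∈ τ ✓.
  V = {[p], [q]}: π^{-1}(V) = {p, q} ∉ τ ✗.
  V = {[r]}: π^{-1}(V) = {r} ∉ τ ✗.
  V = {[p], [r]}: π^{-1}(V) = {p, r} ∉ τ ✗.
  V = {[q], [r]}: π^{-1}(V) = {q, r} ∉ τ ✗.
  V = {[p], [q], [r]}: π^{-1}(V) = {p, q, r} ∉ τ ✗.
  V = {[s=t]}: π^{-1}(V) = {s, t} ∈ τ ✓.
  V = {[p], [s=t]}: π^{-1}(V) = {p, s, t} ∉ τ ✗.
  V = {[q], [s=t]}: π^{-1}(V) = {q, s, t} ∈ τ ✓.
  V = {[p], [q], [s=t]}: π^{-1}(V) = {p, q, s, t} ∈ τ ✓.
  V = {[r], [s=t]}: π^{-1}(V) = {r, s, t} ∉ τ ✗.
  V = {[p], [r], [s=t]}: π^{-1}(V) = {p, r, s, t} ∉ τ ✗.
  V = {[q], [r], [s=t]}: π^{-1}(V) = {q, r, s, t} ∈ τ ✓.
  V = {[p], [q], [r], [s=t]}: π^{-1}(V) = {p, q, r, s, t} ∈ τ ✓.
Open sets in the quotient: τ_Q = {{}, {[q]}, {[s=t]}, {[q], [s=t]}, {[p], [q], [s=t]}, {[q], [r], [s=t]}, {[p], [q], [r], [s=t]}} (7 elements).


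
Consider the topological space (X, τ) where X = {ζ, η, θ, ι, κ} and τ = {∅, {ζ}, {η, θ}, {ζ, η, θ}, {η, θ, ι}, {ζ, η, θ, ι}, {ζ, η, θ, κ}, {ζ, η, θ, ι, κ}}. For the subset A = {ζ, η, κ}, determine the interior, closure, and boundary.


int(A) = {ζ}, cl(A) = {ζ, η, θ, ι, κ}, ∂A = {η, θ, ι, κ}.

Closed sets in (X, τ) are complements of opens:
  closed(X, τ) = {∅, {ι}, {κ}, {ζ, κ}, {ι, κ}, {ζ, ι, κ}, {η, θ, ι, κ}, {ζ, η, θ, ι, κ}}.
int(A) = ⋃ {U ∈ τ : U ⊆ A}. Opens contained in A: ∅, {ζ}.
Taking the union of these: int(A) = {ζ}.
cl(A) = ⋂ {C closed : A ⊆ C}. Closed sets containing A: {ζ, η, θ, ι, κ}.
Intersecting these: cl(A) = {ζ, η, θ, ι, κ}.
∂A = cl(A) ∖ int(A) = {ζ, η, θ, ι, κ} ∖ {ζ} = {η, θ, ι, κ}.


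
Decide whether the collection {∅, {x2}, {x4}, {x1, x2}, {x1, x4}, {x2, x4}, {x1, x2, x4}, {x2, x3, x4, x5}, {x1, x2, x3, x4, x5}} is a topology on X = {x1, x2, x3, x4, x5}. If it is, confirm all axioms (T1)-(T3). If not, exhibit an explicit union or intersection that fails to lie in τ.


τ is NOT a topology on X.

Axiom (T1): ∅ ∈ τ? Yes; X ∈ τ? Yes.
Axiom (T2/T3): check pairwise unions and intersections of members of τ.
Counterexample for (T3): {x1, x2} ∩ {x1, x4} = {x1} ∉ τ. Therefore τ is NOT a topology.


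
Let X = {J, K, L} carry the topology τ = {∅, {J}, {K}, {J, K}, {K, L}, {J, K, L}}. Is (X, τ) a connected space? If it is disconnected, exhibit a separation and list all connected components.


(X, τ) is disconnected; components = [{J}, {K, L}].

Find clopen sets (U ∈ τ with X ∖ U ∈ τ):
  U = ∅, X ∖ U = {J, K, L} — both open, so U is clopen.
  U = {J}, X ∖ U = {K, L} — both open, so U is clopen.
  U = {K, L}, X ∖ U = {J} — both open, so U is clopen.
  U = {J, K, L}, X ∖ U = ∅ — both open, so U is clopen.
Nontrivial clopen(s) exist: e.g. {K, L}. So (X, τ) is disconnected.
Compute connected components by grouping points that agree on all clopens:
  component: {J}
  component: {K, L}


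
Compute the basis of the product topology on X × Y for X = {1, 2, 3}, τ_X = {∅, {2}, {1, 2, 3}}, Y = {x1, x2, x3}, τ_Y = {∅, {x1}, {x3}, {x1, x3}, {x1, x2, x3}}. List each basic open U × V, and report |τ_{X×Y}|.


Basis B = {∅ × ∅, {2} × {x1}, {2} × {x3}, {2} × {x1, x3}, {1, 2, 3} × {x1}, {1, 2, 3} × {x3}, {2} × {x1, x2, x3}, {1, 2, 3} × {x1, x3}, {1, 2, 3} × {x1, x2, x3}}; |τ_{X×Y}| = 14.

Enumerate products U × V with U ∈ τ_X, V ∈ τ_Y (deduplicated):
  ∅ × ∅ = {} (∅)
  {2} × {x1} = {(2,x1)}
  {2} × {x3} = {(2,x3)}
  {2} × {x1, x3} = {(2,x1), (2,x3)}
  {1, 2, 3} × {x1} = {(1,x1), (2,x1), (3,x1)}
  {1, 2, 3} × {x3} = {(1,x3), (2,x3), (3,x3)}
  {2} × {x1, x2, x3} = {(2,x1), (2,x2), (2,x3)}
  {1, 2, 3} × {x1, x3} = {(1,x1), (1,x3), (2,x1), (2,x3), (3,x1), (3,x3)}
  {1, 2, 3} × {x1, x2, x3} = {(1,x1), (1,x2), (1,x3), (2,x1), (2,x2), (2,x3), (3,x1), (3,x2), (3,x3)}
These 9 distinct sets form the basis B.
Close under arbitrary unions to get τ_{X×Y}; counting gives |τ_{X×Y}| = 14.


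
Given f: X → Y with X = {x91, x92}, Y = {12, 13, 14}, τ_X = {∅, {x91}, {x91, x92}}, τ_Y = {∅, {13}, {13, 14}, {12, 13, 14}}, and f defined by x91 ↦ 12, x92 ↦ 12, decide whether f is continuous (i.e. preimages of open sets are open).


f IS continuous.

Compute f^{-1}(U) for each U ∈ τ_Y:
  U = ∅: f^{-1}(U) = ∅ ∈ τ_X ✓.
  U = {13}: f^{-1}(U) = ∅ ∈ τ_X ✓.
  U = {13, 14}: f^{-1}(U) = ∅ ∈ τ_X ✓.
  U = {12, 13, 14}: f^{-1}(U) = {x91, x92} ∈ τ_X ✓.
Every preimage lies in τ_X, so f IS continuous.


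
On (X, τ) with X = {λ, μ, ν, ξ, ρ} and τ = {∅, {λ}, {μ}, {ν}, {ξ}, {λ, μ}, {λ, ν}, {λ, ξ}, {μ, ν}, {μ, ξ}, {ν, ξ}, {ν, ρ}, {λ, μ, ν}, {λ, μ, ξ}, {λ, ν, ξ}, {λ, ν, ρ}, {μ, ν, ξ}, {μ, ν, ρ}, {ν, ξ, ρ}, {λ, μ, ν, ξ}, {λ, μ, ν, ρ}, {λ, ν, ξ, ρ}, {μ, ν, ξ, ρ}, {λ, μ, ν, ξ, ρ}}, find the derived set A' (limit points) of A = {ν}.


A' = {ρ}

For each x ∈ X, list the open sets U ∈ τ with x ∈ U, then check whether U ∩ (A ∖ {x}) ≠ ∅ for every such U.
  x = λ: open {λ} ∋ x has {λ} ∩ (A ∖ {λ}) = ∅, so x is NOT a limit point.
  x = μ: open {μ} ∋ x has {μ} ∩ (A ∖ {μ}) = ∅, so x is NOT a limit point.
  x = ν: open {ν} ∋ x has {ν} ∩ (A ∖ {ν}) = ∅, so x is NOT a limit point.
  x = ξ: open {ξ} ∋ x has {ξ} ∩ (A ∖ {ξ}) = ∅, so x is NOT a limit point.
  x = ρ: opens ∋ x are {ν, ρ}, {λ, ν, ρ}, {μ, ν, ρ}, {ν, ξ, ρ}, {λ, μ, ν, ρ}, {λ, ν, ξ, ρ}, {μ, ν, ξ, ρ}, {λ, μ, ν, ξ, ρ}; each meets A ∖ {ρ}, so x IS a limit point.
Collecting: A' = {ρ}.


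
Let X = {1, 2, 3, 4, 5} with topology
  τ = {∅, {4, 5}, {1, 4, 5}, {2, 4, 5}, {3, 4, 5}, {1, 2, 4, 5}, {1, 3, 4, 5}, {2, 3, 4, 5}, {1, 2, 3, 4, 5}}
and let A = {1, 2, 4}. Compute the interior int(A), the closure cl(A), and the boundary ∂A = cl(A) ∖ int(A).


int(A) = ∅, cl(A) = {1, 2, 3, 4, 5}, ∂A = {1, 2, 3, 4, 5}.

Closed sets in (X, τ) are complements of opens:
  closed(X, τ) = {∅, {1}, {2}, {3}, {1, 2}, {1, 3}, {2, 3}, {1, 2, 3}, {1, 2, 3, 4, 5}}.
int(A) = ⋃ {U ∈ τ : U ⊆ A}. Opens contained in A: ∅.
Taking the union of these: int(A) = ∅.
cl(A) = ⋂ {C closed : A ⊆ C}. Closed sets containing A: {1, 2, 3, 4, 5}.
Intersecting these: cl(A) = {1, 2, 3, 4, 5}.
∂A = cl(A) ∖ int(A) = {1, 2, 3, 4, 5} ∖ ∅ = {1, 2, 3, 4, 5}.


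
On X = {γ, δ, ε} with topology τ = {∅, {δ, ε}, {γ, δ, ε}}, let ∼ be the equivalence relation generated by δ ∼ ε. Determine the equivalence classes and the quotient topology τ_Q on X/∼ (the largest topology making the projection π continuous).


X/∼ = {[γ], [δ=ε]}; |τ_Q| = 3.

Equivalence classes: [γ], [δ=ε].
Quotient map π: X → X/∼ sends γ ↦ [γ], δ ↦ [δ=ε], ε ↦ [δ=ε].
For each subset V ⊆ X/∼, compute π^{-1}(V) ⊆ X and check whether π^{-1}(V) ∈ τ. V is open in τ_Q iff π^{-1}(V) ∈ τ.
  V = {}: π^{-1}(V) = ∅ ∈ τ ✓.
  V = {[γ]}: π^{-1}(V) = {γ} ∉ τ ✗.
  V = {[δ=ε]}: π^{-1}(V) = {δ, ε} ∈ τ ✓.
  V = {[γ], [δ=ε]}: π^{-1}(V) = {γ, δ, ε} ∈ τ ✓.
Open sets in the quotient: τ_Q = {{}, {[δ=ε]}, {[γ], [δ=ε]}} (3 elements).


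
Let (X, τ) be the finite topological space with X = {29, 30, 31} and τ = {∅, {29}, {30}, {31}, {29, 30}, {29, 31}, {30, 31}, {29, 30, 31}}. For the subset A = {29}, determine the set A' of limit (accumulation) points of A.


A' = ∅

For each x ∈ X, list the open sets U ∈ τ with x ∈ U, then check whether U ∩ (A ∖ {x}) ≠ ∅ for every such U.
  x = 29: open {29} ∋ x has {29} ∩ (A ∖ {29}) = ∅, so x is NOT a limit point.
  x = 30: open {30} ∋ x has {30} ∩ (A ∖ {30}) = ∅, so x is NOT a limit point.
  x = 31: open {31} ∋ x has {31} ∩ (A ∖ {31}) = ∅, so x is NOT a limit point.
Collecting: A' = ∅.


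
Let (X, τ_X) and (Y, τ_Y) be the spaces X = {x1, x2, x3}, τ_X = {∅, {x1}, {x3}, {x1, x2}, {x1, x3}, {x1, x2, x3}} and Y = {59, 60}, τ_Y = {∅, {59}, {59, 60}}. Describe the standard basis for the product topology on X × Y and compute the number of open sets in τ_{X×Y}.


Basis B = {∅ × ∅, {x1} × {59}, {x3} × {59}, {x1} × {59, 60}, {x1, x2} × {59}, {x1, x3} × {59}, {x3} × {59, 60}, {x1, x2, x3} × {59}, {x1, x2} × {59, 60}, {x1, x3} × {59, 60}, {x1, x2, x3} × {59, 60}}; |τ_{X×Y}| = 18.

Enumerate products U × V with U ∈ τ_X, V ∈ τ_Y (deduplicated):
  ∅ × ∅ = {} (∅)
  {x1} × {59} = {(x1,59)}
  {x3} × {59} = {(x3,59)}
  {x1} × {59, 60} = {(x1,59), (x1,60)}
  {x1, x2} × {59} = {(x1,59), (x2,59)}
  {x1, x3} × {59} = {(x1,59), (x3,59)}
  {x3} × {59, 60} = {(x3,59), (x3,60)}
  {x1, x2, x3} × {59} = {(x1,59), (x2,59), (x3,59)}
  {x1, x2} × {59, 60} = {(x1,59), (x1,60), (x2,59), (x2,60)}
  {x1, x3} × {59, 60} = {(x1,59), (x1,60), (x3,59), (x3,60)}
  {x1, x2, x3} × {59, 60} = {(x1,59), (x1,60), (x2,59), (x2,60), (x3,59), (x3,60)}
These 11 distinct sets form the basis B.
Close under arbitrary unions to get τ_{X×Y}; counting gives |τ_{X×Y}| = 18.


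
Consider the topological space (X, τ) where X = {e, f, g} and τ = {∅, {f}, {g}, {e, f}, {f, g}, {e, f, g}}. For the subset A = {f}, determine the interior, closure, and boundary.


int(A) = {f}, cl(A) = {e, f}, ∂A = {e}.

Closed sets in (X, τ) are complements of opens:
  closed(X, τ) = {∅, {e}, {g}, {e, f}, {e, g}, {e, f, g}}.
int(A) = ⋃ {U ∈ τ : U ⊆ A}. Opens contained in A: ∅, {f}.
Taking the union of these: int(A) = {f}.
cl(A) = ⋂ {C closed : A ⊆ C}. Closed sets containing A: {e, f}, {e, f, g}.
Intersecting these: cl(A) = {e, f}.
∂A = cl(A) ∖ int(A) = {e, f} ∖ {f} = {e}.


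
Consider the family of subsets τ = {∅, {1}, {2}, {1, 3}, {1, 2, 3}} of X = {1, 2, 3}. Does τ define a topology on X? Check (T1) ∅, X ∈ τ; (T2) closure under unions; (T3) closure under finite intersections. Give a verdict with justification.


τ is NOT a topology on X.

Axiom (T1): ∅ ∈ τ? Yes; X ∈ τ? Yes.
Axiom (T2/T3): check pairwise unions and intersections of members of τ.
Counterexample for (T2): {1} ∪ {2} = {1, 2} ∉ τ. Therefore τ is NOT a topology.


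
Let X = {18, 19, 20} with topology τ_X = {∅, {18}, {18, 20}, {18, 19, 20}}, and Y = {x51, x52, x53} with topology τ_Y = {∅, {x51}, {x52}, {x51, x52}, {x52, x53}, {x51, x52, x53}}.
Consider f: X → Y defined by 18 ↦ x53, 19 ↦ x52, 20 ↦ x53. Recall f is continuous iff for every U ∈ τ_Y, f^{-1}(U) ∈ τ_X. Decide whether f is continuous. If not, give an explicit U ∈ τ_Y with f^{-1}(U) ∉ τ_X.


f is NOT continuous.

Compute f^{-1}(U) for each U ∈ τ_Y:
  U = ∅: f^{-1}(U) = ∅ ∈ τ_X ✓.
  U = {x51}: f^{-1}(U) = ∅ ∈ τ_X ✓.
  U = {x52}: f^{-1}(U) = {19} ∉ τ_X ✗.
  U = {x51, x52}: f^{-1}(U) = {19} ∉ τ_X ✗.
  U = {x52, x53}: f^{-1}(U) = {18, 19, 20} ∈ τ_X ✓.
  U = {x51, x52, x53}: f^{-1}(U) = {18, 19, 20} ∈ τ_X ✓.
Found U = {x52} with f^{-1}(U) = {19} not in τ_X. Therefore f is NOT continuous.


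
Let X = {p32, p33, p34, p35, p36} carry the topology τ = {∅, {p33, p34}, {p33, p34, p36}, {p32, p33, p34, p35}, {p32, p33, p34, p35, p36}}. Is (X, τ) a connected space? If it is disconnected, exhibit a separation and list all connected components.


(X, τ) is connected.

Find clopen sets (U ∈ τ with X ∖ U ∈ τ):
  U = ∅, X ∖ U = {p32, p33, p34, p35, p36} — both open, so U is clopen.
  U = {p32, p33, p34, p35, p36}, X ∖ U = ∅ — both open, so U is clopen.
Only trivial clopens (∅ and X) exist, so (X, τ) is connected.
Compute connected components by grouping points that agree on all clopens:
  component: {p32, p33, p34, p35, p36}


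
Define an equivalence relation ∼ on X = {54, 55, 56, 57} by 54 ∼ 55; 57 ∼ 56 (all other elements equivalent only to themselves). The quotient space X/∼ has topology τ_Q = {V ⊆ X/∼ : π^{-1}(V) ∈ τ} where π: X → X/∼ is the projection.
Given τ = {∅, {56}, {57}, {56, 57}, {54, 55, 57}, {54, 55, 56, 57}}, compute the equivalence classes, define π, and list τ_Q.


X/∼ = {[54=55], [56=57]}; |τ_Q| = 3.

Equivalence classes: [54=55], [56=57].
Quotient map π: X → X/∼ sends 54 ↦ [54=55], 55 ↦ [54=55], 56 ↦ [56=57], 57 ↦ [56=57].
For each subset V ⊆ X/∼, compute π^{-1}(V) ⊆ X and check whether π^{-1}(V) ∈ τ. V is open in τ_Q iff π^{-1}(V) ∈ τ.
  V = {}: π^{-1}(V) = ∅ ∈ τ ✓.
  V = {[54=55]}: π^{-1}(V) = {54, 55} ∉ τ ✗.
  V = {[56=57]}: π^{-1}(V) = {56, 57} ∈ τ ✓.
  V = {[54=55], [56=57]}: π^{-1}(V) = {54, 55, 56, 57} ∈ τ ✓.
Open sets in the quotient: τ_Q = {{}, {[56=57]}, {[54=55], [56=57]}} (3 elements).


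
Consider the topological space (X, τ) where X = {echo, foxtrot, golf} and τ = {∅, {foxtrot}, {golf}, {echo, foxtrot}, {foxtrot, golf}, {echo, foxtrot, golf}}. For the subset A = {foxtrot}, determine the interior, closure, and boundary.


int(A) = {foxtrot}, cl(A) = {echo, foxtrot}, ∂A = {echo}.

Closed sets in (X, τ) are complements of opens:
  closed(X, τ) = {∅, {echo}, {golf}, {echo, foxtrot}, {echo, golf}, {echo, foxtrot, golf}}.
int(A) = ⋃ {U ∈ τ : U ⊆ A}. Opens contained in A: ∅, {foxtrot}.
Taking the union of these: int(A) = {foxtrot}.
cl(A) = ⋂ {C closed : A ⊆ C}. Closed sets containing A: {echo, foxtrot}, {echo, foxtrot, golf}.
Intersecting these: cl(A) = {echo, foxtrot}.
∂A = cl(A) ∖ int(A) = {echo, foxtrot} ∖ {foxtrot} = {echo}.


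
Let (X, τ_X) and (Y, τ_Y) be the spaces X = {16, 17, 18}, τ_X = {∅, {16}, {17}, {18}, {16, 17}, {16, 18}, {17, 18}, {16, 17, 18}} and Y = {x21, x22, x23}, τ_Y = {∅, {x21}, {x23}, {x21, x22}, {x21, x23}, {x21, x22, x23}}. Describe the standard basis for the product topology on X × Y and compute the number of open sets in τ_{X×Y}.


Basis B = {∅ × ∅, {16} × {x21}, {16} × {x23}, {17} × {x21}, {17} × {x23}, {18} × {x21}, {18} × {x23}, {16} × {x21, x22}, {16} × {x21, x23}, {16, 17} × {x21}, {16, 18} × {x21}, {16, 17} × {x23}, {16, 18} × {x23}, {17} × {x21, x22}, {17} × {x21, x23}, {17, 18} × {x21}, {17, 18} × {x23}, {18} × {x21, x22}, {18} × {x21, x23}, {16} × {x21, x22, x23}, {16, 17, 18} × {x21}, {16, 17, 18} × {x23}, {17} × {x21, x22, x23}, {18} × {x21, x22, x23}, {16, 17} × {x21, x22}, {16, 18} × {x21, x22}, {16, 17} × {x21, x23}, {16, 18} × {x21, x23}, {17, 18} × {x21, x22}, {17, 18} × {x21, x23}, {16, 17} × {x21, x22, x23}, {16, 18} × {x21, x22, x23}, {16, 17, 18} × {x21, x22}, {16, 17, 18} × {x21, x23}, {17, 18} × {x21, x22, x23}, {16, 17, 18} × {x21, x22, x23}}; |τ_{X×Y}| = 216.

Enumerate products U × V with U ∈ τ_X, V ∈ τ_Y (deduplicated):
  ∅ × ∅ = {} (∅)
  {16} × {x21} = {(16,x21)}
  {16} × {x23} = {(16,x23)}
  {17} × {x21} = {(17,x21)}
  {17} × {x23} = {(17,x23)}
  {18} × {x21} = {(18,x21)}
  {18} × {x23} = {(18,x23)}
  {16} × {x21, x22} = {(16,x21), (16,x22)}
  {16} × {x21, x23} = {(16,x21), (16,x23)}
  {16, 17} × {x21} = {(16,x21), (17,x21)}
  {16, 18} × {x21} = {(16,x21), (18,x21)}
  {16, 17} × {x23} = {(16,x23), (17,x23)}
  {16, 18} × {x23} = {(16,x23), (18,x23)}
  {17} × {x21, x22} = {(17,x21), (17,x22)}
  {17} × {x21, x23} = {(17,x21), (17,x23)}
  {17, 18} × {x21} = {(17,x21), (18,x21)}
  {17, 18} × {x23} = {(17,x23), (18,x23)}
  {18} × {x21, x22} = {(18,x21), (18,x22)}
  {18} × {x21, x23} = {(18,x21), (18,x23)}
  {16} × {x21, x22, x23} = {(16,x21), (16,x22), (16,x23)}
  {16, 17, 18} × {x21} = {(16,x21), (17,x21), (18,x21)}
  {16, 17, 18} × {x23} = {(16,x23), (17,x23), (18,x23)}
  {17} × {x21, x22, x23} = {(17,x21), (17,x22), (17,x23)}
  {18} × {x21, x22, x23} = {(18,x21), (18,x22), (18,x23)}
  {16, 17} × {x21, x22} = {(16,x21), (16,x22), (17,x21), (17,x22)}
  {16, 18} × {x21, x22} = {(16,x21), (16,x22), (18,x21), (18,x22)}
  {16, 17} × {x21, x23} = {(16,x21), (16,x23), (17,x21), (17,x23)}
  {16, 18} × {x21, x23} = {(16,x21), (16,x23), (18,x21), (18,x23)}
  {17, 18} × {x21, x22} = {(17,x21), (17,x22), (18,x21), (18,x22)}
  {17, 18} × {x21, x23} = {(17,x21), (17,x23), (18,x21), (18,x23)}
  {16, 17} × {x21, x22, x23} = {(16,x21), (16,x22), (16,x23), (17,x21), (17,x22), (17,x23)}
  {16, 18} × {x21, x22, x23} = {(16,x21), (16,x22), (16,x23), (18,x21), (18,x22), (18,x23)}
  {16, 17, 18} × {x21, x22} = {(16,x21), (16,x22), (17,x21), (17,x22), (18,x21), (18,x22)}
  {16, 17, 18} × {x21, x23} = {(16,x21), (16,x23), (17,x21), (17,x23), (18,x21), (18,x23)}
  {17, 18} × {x21, x22, x23} = {(17,x21), (17,x22), (17,x23), (18,x21), (18,x22), (18,x23)}
  {16, 17, 18} × {x21, x22, x23} = {(16,x21), (16,x22), (16,x23), (17,x21), (17,x22), (17,x23), (18,x21), (18,x22), (18,x23)}
These 36 distinct sets form the basis B.
Close under arbitrary unions to get τ_{X×Y}; counting gives |τ_{X×Y}| = 216.


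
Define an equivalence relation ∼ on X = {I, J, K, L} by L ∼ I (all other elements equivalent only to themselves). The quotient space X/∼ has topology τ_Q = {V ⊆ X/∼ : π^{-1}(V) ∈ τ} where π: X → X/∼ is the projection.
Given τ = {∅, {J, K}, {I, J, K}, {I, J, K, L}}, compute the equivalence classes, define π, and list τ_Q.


X/∼ = {[I=L], [J], [K]}; |τ_Q| = 3.

Equivalence classes: [I=L], [J], [K].
Quotient map π: X → X/∼ sends I ↦ [I=L], J ↦ [J], K ↦ [K], L ↦ [I=L].
For each subset V ⊆ X/∼, compute π^{-1}(V) ⊆ X and check whether π^{-1}(V) ∈ τ. V is open in τ_Q iff π^{-1}(V) ∈ τ.
  V = {}: π^{-1}(V) = ∅ ∈ τ ✓.
  V = {[I=L]}: π^{-1}(V) = {I, L} ∉ τ ✗.
  V = {[J]}: π^{-1}(V) = {J} ∉ τ ✗.
  V = {[I=L], [J]}: π^{-1}(V) = {I, J, L} ∉ τ ✗.
  V = {[K]}: π^{-1}(V) = {K} ∉ τ ✗.
  V = {[I=L], [K]}: π^{-1}(V) = {I, K, L} ∉ τ ✗.
  V = {[J], [K]}: π^{-1}(V) = {J, K} ∈ τ ✓.
  V = {[I=L], [J], [K]}: π^{-1}(V) = {I, J, K, L} ∈ τ ✓.
Open sets in the quotient: τ_Q = {{}, {[J], [K]}, {[I=L], [J], [K]}} (3 elements).


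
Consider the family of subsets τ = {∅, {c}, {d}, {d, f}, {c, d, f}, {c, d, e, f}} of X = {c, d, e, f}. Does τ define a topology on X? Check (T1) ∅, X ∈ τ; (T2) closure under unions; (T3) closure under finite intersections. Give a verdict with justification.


τ is NOT a topology on X.

Axiom (T1): ∅ ∈ τ? Yes; X ∈ τ? Yes.
Axiom (T2/T3): check pairwise unions and intersections of members of τ.
Counterexample for (T2): {c} ∪ {d} = {c, d} ∉ τ. Therefore τ is NOT a topology.


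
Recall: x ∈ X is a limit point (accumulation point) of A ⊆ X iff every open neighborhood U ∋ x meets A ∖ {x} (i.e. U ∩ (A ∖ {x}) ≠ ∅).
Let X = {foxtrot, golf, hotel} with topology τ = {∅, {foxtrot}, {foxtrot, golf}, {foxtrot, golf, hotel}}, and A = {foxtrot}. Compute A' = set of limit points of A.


A' = {golf, hotel}

For each x ∈ X, list the open sets U ∈ τ with x ∈ U, then check whether U ∩ (A ∖ {x}) ≠ ∅ for every such U.
  x = foxtrot: open {foxtrot} ∋ x has {foxtrot} ∩ (A ∖ {foxtrot}) = ∅, so x is NOT a limit point.
  x = golf: opens ∋ x are {foxtrot, golf}, {foxtrot, golf, hotel}; each meets A ∖ {golf}, so x IS a limit point.
  x = hotel: opens ∋ x are {foxtrot, golf, hotel}; each meets A ∖ {hotel}, so x IS a limit point.
Collecting: A' = {golf, hotel}.


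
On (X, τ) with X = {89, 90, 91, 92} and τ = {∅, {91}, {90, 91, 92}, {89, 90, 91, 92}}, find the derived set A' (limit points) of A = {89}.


A' = ∅

For each x ∈ X, list the open sets U ∈ τ with x ∈ U, then check whether U ∩ (A ∖ {x}) ≠ ∅ for every such U.
  x = 89: open {89, 90, 91, 92} ∋ x has {89, 90, 91, 92} ∩ (A ∖ {89}) = ∅, so x is NOT a limit point.
  x = 90: open {90, 91, 92} ∋ x has {90, 91, 92} ∩ (A ∖ {90}) = ∅, so x is NOT a limit point.
  x = 91: open {91} ∋ x has {91} ∩ (A ∖ {91}) = ∅, so x is NOT a limit point.
  x = 92: open {90, 91, 92} ∋ x has {90, 91, 92} ∩ (A ∖ {92}) = ∅, so x is NOT a limit point.
Collecting: A' = ∅.


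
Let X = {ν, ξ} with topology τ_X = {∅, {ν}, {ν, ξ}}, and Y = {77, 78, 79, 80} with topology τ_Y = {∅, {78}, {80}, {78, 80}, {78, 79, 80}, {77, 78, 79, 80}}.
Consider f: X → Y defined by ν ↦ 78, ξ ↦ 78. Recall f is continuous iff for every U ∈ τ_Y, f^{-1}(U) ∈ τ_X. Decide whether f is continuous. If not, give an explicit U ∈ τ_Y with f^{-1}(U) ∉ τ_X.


f IS continuous.

Compute f^{-1}(U) for each U ∈ τ_Y:
  U = ∅: f^{-1}(U) = ∅ ∈ τ_X ✓.
  U = {78}: f^{-1}(U) = {ν, ξ} ∈ τ_X ✓.
  U = {80}: f^{-1}(U) = ∅ ∈ τ_X ✓.
  U = {78, 80}: f^{-1}(U) = {ν, ξ} ∈ τ_X ✓.
  U = {78, 79, 80}: f^{-1}(U) = {ν, ξ} ∈ τ_X ✓.
  U = {77, 78, 79, 80}: f^{-1}(U) = {ν, ξ} ∈ τ_X ✓.
Every preimage lies in τ_X, so f IS continuous.


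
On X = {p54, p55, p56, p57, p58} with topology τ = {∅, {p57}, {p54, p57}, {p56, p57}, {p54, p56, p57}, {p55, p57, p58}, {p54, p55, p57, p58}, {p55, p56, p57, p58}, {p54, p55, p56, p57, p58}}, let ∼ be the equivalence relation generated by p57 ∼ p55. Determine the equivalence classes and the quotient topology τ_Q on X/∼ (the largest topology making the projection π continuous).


X/∼ = {[p54], [p55=p57], [p56], [p58]}; |τ_Q| = 5.

Equivalence classes: [p54], [p55=p57], [p56], [p58].
Quotient map π: X → X/∼ sends p54 ↦ [p54], p55 ↦ [p55=p57], p56 ↦ [p56], p57 ↦ [p55=p57], p58 ↦ [p58].
For each subset V ⊆ X/∼, compute π^{-1}(V) ⊆ X and check whether π^{-1}(V) ∈ τ. V is open in τ_Q iff π^{-1}(V) ∈ τ.
  V = {}: π^{-1}(V) = ∅ ∈ τ ✓.
  V = {[p54]}: π^{-1}(V) = {p54} ∉ τ ✗.
  V = {[p55=p57]}: π^{-1}(V) = {p55, p57} ∉ τ ✗.
  V = {[p54], [p55=p57]}: π^{-1}(V) = {p54, p55, p57} ∉ τ ✗.
  V = {[p56]}: π^{-1}(V) = {p56} ∉ τ ✗.
  V = {[p54], [p56]}: π^{-1}(V) = {p54, p56} ∉ τ ✗.
  V = {[p55=p57], [p56]}: π^{-1}(V) = {p55, p56, p57} ∉ τ ✗.
  V = {[p54], [p55=p57], [p56]}: π^{-1}(V) = {p54, p55, p56, p57} ∉ τ ✗.
  V = {[p58]}: π^{-1}(V) = {p58} ∉ τ ✗.
  V = {[p54], [p58]}: π^{-1}(V) = {p54, p58} ∉ τ ✗.
  V = {[p55=p57], [p58]}: π^{-1}(V) = {p55, p57, p58} ∈ τ ✓.
  V = {[p54], [p55=p57], [p58]}: π^{-1}(V) = {p54, p55, p57, p58} ∈ τ ✓.
  V = {[p56], [p58]}: π^{-1}(V) = {p56, p58} ∉ τ ✗.
  V = {[p54], [p56], [p58]}: π^{-1}(V) = {p54, p56, p58} ∉ τ ✗.
  V = {[p55=p57], [p56], [p58]}: π^{-1}(V) = {p55, p56, p57, p58} ∈ τ ✓.
  V = {[p54], [p55=p57], [p56], [p58]}: π^{-1}(V) = {p54, p55, p56, p57, p58} ∈ τ ✓.
Open sets in the quotient: τ_Q = {{}, {[p55=p57], [p58]}, {[p54], [p55=p57], [p58]}, {[p55=p57], [p56], [p58]}, {[p54], [p55=p57], [p56], [p58]}} (5 elements).
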